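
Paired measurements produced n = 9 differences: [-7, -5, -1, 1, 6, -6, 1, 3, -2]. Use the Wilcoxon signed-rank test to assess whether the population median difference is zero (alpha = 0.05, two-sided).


Step 1: Drop any zero differences (none here) and take |d_i|.
|d| = [7, 5, 1, 1, 6, 6, 1, 3, 2]
Step 2: Midrank |d_i| (ties get averaged ranks).
ranks: |7|->9, |5|->6, |1|->2, |1|->2, |6|->7.5, |6|->7.5, |1|->2, |3|->5, |2|->4
Step 3: Attach original signs; sum ranks with positive sign and with negative sign.
W+ = 2 + 7.5 + 2 + 5 = 16.5
W- = 9 + 6 + 2 + 7.5 + 4 = 28.5
(Check: W+ + W- = 45 should equal n(n+1)/2 = 45.)
Step 4: Test statistic W = min(W+, W-) = 16.5.
Step 5: Ties in |d|, so use the tie-corrected normal approximation.
        E[W] = n(n+1)/4 = 9*10/4 = 22.5.
        Tie groups: |d|=1 (t=3), |d|=6 (t=2); sum(t^3 - t) = 30.
        Var[W] = n(n+1)(2n+1)/24 - sum(t^3-t)/48 = 1710/24 - 30/48 = 70.625.
        z = (W - E[W]) / sqrt(Var[W]) = (16.5 - 22.5) / 8.4039 = -0.7140.
        Two-sided p = 2*Phi(z) = 0.475254.
Step 6: alpha = 0.05. fail to reject H0.

W+ = 16.5, W- = 28.5, W = min = 16.5, p = 0.475254, fail to reject H0.


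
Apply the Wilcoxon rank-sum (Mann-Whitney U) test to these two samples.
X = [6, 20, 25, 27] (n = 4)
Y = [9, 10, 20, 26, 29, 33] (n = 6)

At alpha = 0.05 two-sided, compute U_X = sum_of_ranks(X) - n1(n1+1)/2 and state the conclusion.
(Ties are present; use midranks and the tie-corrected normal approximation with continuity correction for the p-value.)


Step 1: Combine and sort all 10 observations; assign midranks.
sorted (value, group): (6,X), (9,Y), (10,Y), (20,X), (20,Y), (25,X), (26,Y), (27,X), (29,Y), (33,Y)
ranks: 6->1, 9->2, 10->3, 20->4.5, 20->4.5, 25->6, 26->7, 27->8, 29->9, 33->10
Step 2: Rank sum for X: R1 = 1 + 4.5 + 6 + 8 = 19.5.
Step 3: U_X = R1 - n1(n1+1)/2 = 19.5 - 4*5/2 = 19.5 - 10 = 9.5.
       U_Y = n1*n2 - U_X = 24 - 9.5 = 14.5.
Step 4: Ties are present, so use the tie-corrected normal approximation (with continuity correction) for the p-value.
Step 5: p-value = 0.668870; compare to alpha = 0.05. fail to reject H0.

U_X = 9.5, p = 0.668870, fail to reject H0 at alpha = 0.05.


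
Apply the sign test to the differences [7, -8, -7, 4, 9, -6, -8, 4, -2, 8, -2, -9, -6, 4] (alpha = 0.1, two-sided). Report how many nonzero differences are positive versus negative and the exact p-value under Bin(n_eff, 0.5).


Step 1: Discard zero differences. Original n = 14; n_eff = number of nonzero differences = 14.
Nonzero differences (with sign): +7, -8, -7, +4, +9, -6, -8, +4, -2, +8, -2, -9, -6, +4
Step 2: Count signs: positive = 6, negative = 8.
Step 3: Under H0: P(positive) = 0.5, so the number of positives S ~ Bin(14, 0.5).
Step 4: Two-sided exact p-value = sum of Bin(14,0.5) probabilities at or below the observed probability = 0.790527.
Step 5: alpha = 0.1. fail to reject H0.

n_eff = 14, pos = 6, neg = 8, p = 0.790527, fail to reject H0.


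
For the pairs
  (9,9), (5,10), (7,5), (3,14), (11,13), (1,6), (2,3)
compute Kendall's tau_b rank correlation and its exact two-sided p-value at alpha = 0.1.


Step 1: Enumerate the 21 unordered pairs (i,j) with i<j and classify each by sign(x_j-x_i) * sign(y_j-y_i).
  (1,2):dx=-4,dy=+1->D; (1,3):dx=-2,dy=-4->C; (1,4):dx=-6,dy=+5->D; (1,5):dx=+2,dy=+4->C
  (1,6):dx=-8,dy=-3->C; (1,7):dx=-7,dy=-6->C; (2,3):dx=+2,dy=-5->D; (2,4):dx=-2,dy=+4->D
  (2,5):dx=+6,dy=+3->C; (2,6):dx=-4,dy=-4->C; (2,7):dx=-3,dy=-7->C; (3,4):dx=-4,dy=+9->D
  (3,5):dx=+4,dy=+8->C; (3,6):dx=-6,dy=+1->D; (3,7):dx=-5,dy=-2->C; (4,5):dx=+8,dy=-1->D
  (4,6):dx=-2,dy=-8->C; (4,7):dx=-1,dy=-11->C; (5,6):dx=-10,dy=-7->C; (5,7):dx=-9,dy=-10->C
  (6,7):dx=+1,dy=-3->D
Step 2: C = 13, D = 8, total pairs = 21.
Step 3: tau = (C - D)/(n(n-1)/2) = (13 - 8)/21 = 0.238095.
Step 4: Exact two-sided p-value (enumerate n! = 5040 permutations of y under H0): p = 0.561905.
Step 5: alpha = 0.1. fail to reject H0.

tau_b = 0.2381 (C=13, D=8), p = 0.561905, fail to reject H0.


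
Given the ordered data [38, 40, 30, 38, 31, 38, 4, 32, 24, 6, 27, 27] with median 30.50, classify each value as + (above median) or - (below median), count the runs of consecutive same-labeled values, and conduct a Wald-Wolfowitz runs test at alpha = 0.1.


Step 1: Compute median = 30.50; label A = above, B = below.
Labels in order: AABAAABABBBB  (n_A = 6, n_B = 6)
Step 2: Count runs R = 6.
Step 3: Under H0 (random ordering), E[R] = 2*n_A*n_B/(n_A+n_B) + 1 = 2*6*6/12 + 1 = 7.0000.
        Var[R] = 2*n_A*n_B*(2*n_A*n_B - n_A - n_B) / ((n_A+n_B)^2 * (n_A+n_B-1)) = 4320/1584 = 2.7273.
        SD[R] = 1.6514.
Step 4: Continuity-corrected z = (R + 0.5 - E[R]) / SD[R] = (6 + 0.5 - 7.0000) / 1.6514 = -0.3028.
Step 5: Two-sided p-value via normal approximation = 2*(1 - Phi(|z|)) = 0.762069.
Step 6: alpha = 0.1. fail to reject H0.

R = 6, z = -0.3028, p = 0.762069, fail to reject H0.


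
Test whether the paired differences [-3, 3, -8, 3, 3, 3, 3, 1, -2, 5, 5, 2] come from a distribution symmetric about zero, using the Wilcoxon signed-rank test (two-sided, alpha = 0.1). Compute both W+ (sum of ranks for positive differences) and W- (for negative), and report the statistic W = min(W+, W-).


Step 1: Drop any zero differences (none here) and take |d_i|.
|d| = [3, 3, 8, 3, 3, 3, 3, 1, 2, 5, 5, 2]
Step 2: Midrank |d_i| (ties get averaged ranks).
ranks: |3|->6.5, |3|->6.5, |8|->12, |3|->6.5, |3|->6.5, |3|->6.5, |3|->6.5, |1|->1, |2|->2.5, |5|->10.5, |5|->10.5, |2|->2.5
Step 3: Attach original signs; sum ranks with positive sign and with negative sign.
W+ = 6.5 + 6.5 + 6.5 + 6.5 + 6.5 + 1 + 10.5 + 10.5 + 2.5 = 57
W- = 6.5 + 12 + 2.5 = 21
(Check: W+ + W- = 78 should equal n(n+1)/2 = 78.)
Step 4: Test statistic W = min(W+, W-) = 21.
Step 5: Ties in |d|, so use the tie-corrected normal approximation.
        E[W] = n(n+1)/4 = 12*13/4 = 39.
        Tie groups: |d|=2 (t=2), |d|=3 (t=6), |d|=5 (t=2); sum(t^3 - t) = 222.
        Var[W] = n(n+1)(2n+1)/24 - sum(t^3-t)/48 = 3900/24 - 222/48 = 157.875.
        z = (W - E[W]) / sqrt(Var[W]) = (21 - 39) / 12.5648 = -1.4326.
        Two-sided p = 2*Phi(z) = 0.151981.
Step 6: alpha = 0.1. fail to reject H0.

W+ = 57, W- = 21, W = min = 21, p = 0.151981, fail to reject H0.


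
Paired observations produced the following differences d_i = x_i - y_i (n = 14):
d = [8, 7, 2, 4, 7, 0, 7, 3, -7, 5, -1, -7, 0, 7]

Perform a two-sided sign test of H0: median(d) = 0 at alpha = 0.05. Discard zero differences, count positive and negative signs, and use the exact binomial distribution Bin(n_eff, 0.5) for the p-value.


Step 1: Discard zero differences. Original n = 14; n_eff = number of nonzero differences = 12.
Nonzero differences (with sign): +8, +7, +2, +4, +7, +7, +3, -7, +5, -1, -7, +7
Step 2: Count signs: positive = 9, negative = 3.
Step 3: Under H0: P(positive) = 0.5, so the number of positives S ~ Bin(12, 0.5).
Step 4: Two-sided exact p-value = sum of Bin(12,0.5) probabilities at or below the observed probability = 0.145996.
Step 5: alpha = 0.05. fail to reject H0.

n_eff = 12, pos = 9, neg = 3, p = 0.145996, fail to reject H0.


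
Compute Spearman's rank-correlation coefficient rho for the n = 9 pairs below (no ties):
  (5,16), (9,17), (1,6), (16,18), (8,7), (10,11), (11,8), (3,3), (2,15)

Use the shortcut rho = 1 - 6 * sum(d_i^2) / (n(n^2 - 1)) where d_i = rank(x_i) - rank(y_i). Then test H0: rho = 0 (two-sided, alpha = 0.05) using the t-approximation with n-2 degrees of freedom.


Step 1: Rank x and y separately (midranks; no ties here).
rank(x): 5->4, 9->6, 1->1, 16->9, 8->5, 10->7, 11->8, 3->3, 2->2
rank(y): 16->7, 17->8, 6->2, 18->9, 7->3, 11->5, 8->4, 3->1, 15->6
Step 2: d_i = R_x(i) - R_y(i); compute d_i^2.
  (4-7)^2=9, (6-8)^2=4, (1-2)^2=1, (9-9)^2=0, (5-3)^2=4, (7-5)^2=4, (8-4)^2=16, (3-1)^2=4, (2-6)^2=16
sum(d^2) = 58.
Step 3: rho = 1 - 6*58 / (9*(9^2 - 1)) = 1 - 348/720 = 0.516667.
Step 4: Under H0, t = rho * sqrt((n-2)/(1-rho^2)) = 1.5966 ~ t(7).
Step 5: Two-sided p-value from the t-distribution with 7 df = 0.154390.
Step 6: alpha = 0.05. fail to reject H0.

rho = 0.5167, p = 0.154390, fail to reject H0 at alpha = 0.05.


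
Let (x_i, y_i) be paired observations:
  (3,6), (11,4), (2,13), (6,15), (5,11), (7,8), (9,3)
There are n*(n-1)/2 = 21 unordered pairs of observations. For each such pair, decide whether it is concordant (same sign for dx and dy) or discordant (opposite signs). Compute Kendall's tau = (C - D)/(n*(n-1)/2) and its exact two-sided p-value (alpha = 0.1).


Step 1: Enumerate the 21 unordered pairs (i,j) with i<j and classify each by sign(x_j-x_i) * sign(y_j-y_i).
  (1,2):dx=+8,dy=-2->D; (1,3):dx=-1,dy=+7->D; (1,4):dx=+3,dy=+9->C; (1,5):dx=+2,dy=+5->C
  (1,6):dx=+4,dy=+2->C; (1,7):dx=+6,dy=-3->D; (2,3):dx=-9,dy=+9->D; (2,4):dx=-5,dy=+11->D
  (2,5):dx=-6,dy=+7->D; (2,6):dx=-4,dy=+4->D; (2,7):dx=-2,dy=-1->C; (3,4):dx=+4,dy=+2->C
  (3,5):dx=+3,dy=-2->D; (3,6):dx=+5,dy=-5->D; (3,7):dx=+7,dy=-10->D; (4,5):dx=-1,dy=-4->C
  (4,6):dx=+1,dy=-7->D; (4,7):dx=+3,dy=-12->D; (5,6):dx=+2,dy=-3->D; (5,7):dx=+4,dy=-8->D
  (6,7):dx=+2,dy=-5->D
Step 2: C = 6, D = 15, total pairs = 21.
Step 3: tau = (C - D)/(n(n-1)/2) = (6 - 15)/21 = -0.428571.
Step 4: Exact two-sided p-value (enumerate n! = 5040 permutations of y under H0): p = 0.238889.
Step 5: alpha = 0.1. fail to reject H0.

tau_b = -0.4286 (C=6, D=15), p = 0.238889, fail to reject H0.


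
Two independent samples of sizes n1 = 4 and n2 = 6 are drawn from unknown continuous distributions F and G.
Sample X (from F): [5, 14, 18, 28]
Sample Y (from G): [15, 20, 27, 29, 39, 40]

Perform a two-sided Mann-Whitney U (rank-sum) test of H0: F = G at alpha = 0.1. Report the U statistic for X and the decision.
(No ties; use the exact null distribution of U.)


Step 1: Combine and sort all 10 observations; assign midranks.
sorted (value, group): (5,X), (14,X), (15,Y), (18,X), (20,Y), (27,Y), (28,X), (29,Y), (39,Y), (40,Y)
ranks: 5->1, 14->2, 15->3, 18->4, 20->5, 27->6, 28->7, 29->8, 39->9, 40->10
Step 2: Rank sum for X: R1 = 1 + 2 + 4 + 7 = 14.
Step 3: U_X = R1 - n1(n1+1)/2 = 14 - 4*5/2 = 14 - 10 = 4.
       U_Y = n1*n2 - U_X = 24 - 4 = 20.
Step 4: No ties, so the exact null distribution of U (based on enumerating the C(10,4) = 210 equally likely rank assignments) gives the two-sided p-value.
Step 5: p-value = 0.114286; compare to alpha = 0.1. fail to reject H0.

U_X = 4, p = 0.114286, fail to reject H0 at alpha = 0.1.


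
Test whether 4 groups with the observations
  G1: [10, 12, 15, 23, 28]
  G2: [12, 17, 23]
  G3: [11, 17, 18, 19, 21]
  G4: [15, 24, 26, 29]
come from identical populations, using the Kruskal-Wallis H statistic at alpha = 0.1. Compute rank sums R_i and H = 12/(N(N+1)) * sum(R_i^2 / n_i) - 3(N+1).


Step 1: Combine all N = 17 observations and assign midranks.
sorted (value, group, rank): (10,G1,1), (11,G3,2), (12,G1,3.5), (12,G2,3.5), (15,G1,5.5), (15,G4,5.5), (17,G2,7.5), (17,G3,7.5), (18,G3,9), (19,G3,10), (21,G3,11), (23,G1,12.5), (23,G2,12.5), (24,G4,14), (26,G4,15), (28,G1,16), (29,G4,17)
Step 2: Sum ranks within each group.
R_1 = 38.5 (n_1 = 5)
R_2 = 23.5 (n_2 = 3)
R_3 = 39.5 (n_3 = 5)
R_4 = 51.5 (n_4 = 4)
Step 3: H = 12/(N(N+1)) * sum(R_i^2/n_i) - 3(N+1)
     = 12/(17*18) * (38.5^2/5 + 23.5^2/3 + 39.5^2/5 + 51.5^2/4) - 3*18
     = 0.039216 * 1455.65 - 54
     = 3.084150.
Step 4: Ties present; correction factor C = 1 - 24/(17^3 - 17) = 0.995098. Corrected H = 3.084150 / 0.995098 = 3.099343.
Step 5: Under H0, H ~ chi^2(3); p-value = 0.376561.
Step 6: alpha = 0.1. fail to reject H0.

H = 3.0993, df = 3, p = 0.376561, fail to reject H0.


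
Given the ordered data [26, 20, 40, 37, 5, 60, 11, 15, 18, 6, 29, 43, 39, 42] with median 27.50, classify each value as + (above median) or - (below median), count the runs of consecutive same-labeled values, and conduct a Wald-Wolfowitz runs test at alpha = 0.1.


Step 1: Compute median = 27.50; label A = above, B = below.
Labels in order: BBAABABBBBAAAA  (n_A = 7, n_B = 7)
Step 2: Count runs R = 6.
Step 3: Under H0 (random ordering), E[R] = 2*n_A*n_B/(n_A+n_B) + 1 = 2*7*7/14 + 1 = 8.0000.
        Var[R] = 2*n_A*n_B*(2*n_A*n_B - n_A - n_B) / ((n_A+n_B)^2 * (n_A+n_B-1)) = 8232/2548 = 3.2308.
        SD[R] = 1.7974.
Step 4: Continuity-corrected z = (R + 0.5 - E[R]) / SD[R] = (6 + 0.5 - 8.0000) / 1.7974 = -0.8345.
Step 5: Two-sided p-value via normal approximation = 2*(1 - Phi(|z|)) = 0.403986.
Step 6: alpha = 0.1. fail to reject H0.

R = 6, z = -0.8345, p = 0.403986, fail to reject H0.


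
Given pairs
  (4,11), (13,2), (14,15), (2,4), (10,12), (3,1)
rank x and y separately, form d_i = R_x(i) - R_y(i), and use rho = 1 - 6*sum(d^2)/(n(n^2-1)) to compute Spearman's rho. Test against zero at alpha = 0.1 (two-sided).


Step 1: Rank x and y separately (midranks; no ties here).
rank(x): 4->3, 13->5, 14->6, 2->1, 10->4, 3->2
rank(y): 11->4, 2->2, 15->6, 4->3, 12->5, 1->1
Step 2: d_i = R_x(i) - R_y(i); compute d_i^2.
  (3-4)^2=1, (5-2)^2=9, (6-6)^2=0, (1-3)^2=4, (4-5)^2=1, (2-1)^2=1
sum(d^2) = 16.
Step 3: rho = 1 - 6*16 / (6*(6^2 - 1)) = 1 - 96/210 = 0.542857.
Step 4: Under H0, t = rho * sqrt((n-2)/(1-rho^2)) = 1.2928 ~ t(4).
Step 5: Two-sided p-value from the t-distribution with 4 df = 0.265703.
Step 6: alpha = 0.1. fail to reject H0.

rho = 0.5429, p = 0.265703, fail to reject H0 at alpha = 0.1.


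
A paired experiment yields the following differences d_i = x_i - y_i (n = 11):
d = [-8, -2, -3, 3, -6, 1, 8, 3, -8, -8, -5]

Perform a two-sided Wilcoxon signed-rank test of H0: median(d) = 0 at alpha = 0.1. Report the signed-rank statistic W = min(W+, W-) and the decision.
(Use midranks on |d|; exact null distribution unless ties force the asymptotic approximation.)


Step 1: Drop any zero differences (none here) and take |d_i|.
|d| = [8, 2, 3, 3, 6, 1, 8, 3, 8, 8, 5]
Step 2: Midrank |d_i| (ties get averaged ranks).
ranks: |8|->9.5, |2|->2, |3|->4, |3|->4, |6|->7, |1|->1, |8|->9.5, |3|->4, |8|->9.5, |8|->9.5, |5|->6
Step 3: Attach original signs; sum ranks with positive sign and with negative sign.
W+ = 4 + 1 + 9.5 + 4 = 18.5
W- = 9.5 + 2 + 4 + 7 + 9.5 + 9.5 + 6 = 47.5
(Check: W+ + W- = 66 should equal n(n+1)/2 = 66.)
Step 4: Test statistic W = min(W+, W-) = 18.5.
Step 5: Ties in |d|, so use the tie-corrected normal approximation.
        E[W] = n(n+1)/4 = 11*12/4 = 33.
        Tie groups: |d|=3 (t=3), |d|=8 (t=4); sum(t^3 - t) = 84.
        Var[W] = n(n+1)(2n+1)/24 - sum(t^3-t)/48 = 3036/24 - 84/48 = 124.75.
        z = (W - E[W]) / sqrt(Var[W]) = (18.5 - 33) / 11.1692 = -1.2982.
        Two-sided p = 2*Phi(z) = 0.194212.
Step 6: alpha = 0.1. fail to reject H0.

W+ = 18.5, W- = 47.5, W = min = 18.5, p = 0.194212, fail to reject H0.


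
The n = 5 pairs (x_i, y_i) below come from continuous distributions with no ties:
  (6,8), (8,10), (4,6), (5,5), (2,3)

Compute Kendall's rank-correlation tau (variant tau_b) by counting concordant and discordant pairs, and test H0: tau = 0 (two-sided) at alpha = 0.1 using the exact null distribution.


Step 1: Enumerate the 10 unordered pairs (i,j) with i<j and classify each by sign(x_j-x_i) * sign(y_j-y_i).
  (1,2):dx=+2,dy=+2->C; (1,3):dx=-2,dy=-2->C; (1,4):dx=-1,dy=-3->C; (1,5):dx=-4,dy=-5->C
  (2,3):dx=-4,dy=-4->C; (2,4):dx=-3,dy=-5->C; (2,5):dx=-6,dy=-7->C; (3,4):dx=+1,dy=-1->D
  (3,5):dx=-2,dy=-3->C; (4,5):dx=-3,dy=-2->C
Step 2: C = 9, D = 1, total pairs = 10.
Step 3: tau = (C - D)/(n(n-1)/2) = (9 - 1)/10 = 0.800000.
Step 4: Exact two-sided p-value (enumerate n! = 120 permutations of y under H0): p = 0.083333.
Step 5: alpha = 0.1. reject H0.

tau_b = 0.8000 (C=9, D=1), p = 0.083333, reject H0.


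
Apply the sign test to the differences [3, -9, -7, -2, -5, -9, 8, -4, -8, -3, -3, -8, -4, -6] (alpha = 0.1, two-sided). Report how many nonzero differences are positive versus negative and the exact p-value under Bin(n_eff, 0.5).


Step 1: Discard zero differences. Original n = 14; n_eff = number of nonzero differences = 14.
Nonzero differences (with sign): +3, -9, -7, -2, -5, -9, +8, -4, -8, -3, -3, -8, -4, -6
Step 2: Count signs: positive = 2, negative = 12.
Step 3: Under H0: P(positive) = 0.5, so the number of positives S ~ Bin(14, 0.5).
Step 4: Two-sided exact p-value = sum of Bin(14,0.5) probabilities at or below the observed probability = 0.012939.
Step 5: alpha = 0.1. reject H0.

n_eff = 14, pos = 2, neg = 12, p = 0.012939, reject H0.


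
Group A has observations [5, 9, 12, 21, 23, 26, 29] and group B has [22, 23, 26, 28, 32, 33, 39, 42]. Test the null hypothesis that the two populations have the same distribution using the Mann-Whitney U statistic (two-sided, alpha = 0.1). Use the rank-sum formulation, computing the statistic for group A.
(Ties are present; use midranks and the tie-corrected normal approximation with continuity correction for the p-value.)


Step 1: Combine and sort all 15 observations; assign midranks.
sorted (value, group): (5,X), (9,X), (12,X), (21,X), (22,Y), (23,X), (23,Y), (26,X), (26,Y), (28,Y), (29,X), (32,Y), (33,Y), (39,Y), (42,Y)
ranks: 5->1, 9->2, 12->3, 21->4, 22->5, 23->6.5, 23->6.5, 26->8.5, 26->8.5, 28->10, 29->11, 32->12, 33->13, 39->14, 42->15
Step 2: Rank sum for X: R1 = 1 + 2 + 3 + 4 + 6.5 + 8.5 + 11 = 36.
Step 3: U_X = R1 - n1(n1+1)/2 = 36 - 7*8/2 = 36 - 28 = 8.
       U_Y = n1*n2 - U_X = 56 - 8 = 48.
Step 4: Ties are present, so use the tie-corrected normal approximation (with continuity correction) for the p-value.
Step 5: p-value = 0.023776; compare to alpha = 0.1. reject H0.

U_X = 8, p = 0.023776, reject H0 at alpha = 0.1.


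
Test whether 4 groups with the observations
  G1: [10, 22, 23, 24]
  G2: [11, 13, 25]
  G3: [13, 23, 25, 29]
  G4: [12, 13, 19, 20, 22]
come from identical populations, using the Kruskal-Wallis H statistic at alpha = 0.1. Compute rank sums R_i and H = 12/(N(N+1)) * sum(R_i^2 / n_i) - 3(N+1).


Step 1: Combine all N = 16 observations and assign midranks.
sorted (value, group, rank): (10,G1,1), (11,G2,2), (12,G4,3), (13,G2,5), (13,G3,5), (13,G4,5), (19,G4,7), (20,G4,8), (22,G1,9.5), (22,G4,9.5), (23,G1,11.5), (23,G3,11.5), (24,G1,13), (25,G2,14.5), (25,G3,14.5), (29,G3,16)
Step 2: Sum ranks within each group.
R_1 = 35 (n_1 = 4)
R_2 = 21.5 (n_2 = 3)
R_3 = 47 (n_3 = 4)
R_4 = 32.5 (n_4 = 5)
Step 3: H = 12/(N(N+1)) * sum(R_i^2/n_i) - 3(N+1)
     = 12/(16*17) * (35^2/4 + 21.5^2/3 + 47^2/4 + 32.5^2/5) - 3*17
     = 0.044118 * 1223.83 - 51
     = 2.992647.
Step 4: Ties present; correction factor C = 1 - 42/(16^3 - 16) = 0.989706. Corrected H = 2.992647 / 0.989706 = 3.023774.
Step 5: Under H0, H ~ chi^2(3); p-value = 0.387974.
Step 6: alpha = 0.1. fail to reject H0.

H = 3.0238, df = 3, p = 0.387974, fail to reject H0.


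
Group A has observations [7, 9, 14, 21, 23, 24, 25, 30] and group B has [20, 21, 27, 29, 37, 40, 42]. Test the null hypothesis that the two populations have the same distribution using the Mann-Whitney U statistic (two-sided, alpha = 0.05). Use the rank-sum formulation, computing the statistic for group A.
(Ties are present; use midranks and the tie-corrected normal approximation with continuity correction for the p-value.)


Step 1: Combine and sort all 15 observations; assign midranks.
sorted (value, group): (7,X), (9,X), (14,X), (20,Y), (21,X), (21,Y), (23,X), (24,X), (25,X), (27,Y), (29,Y), (30,X), (37,Y), (40,Y), (42,Y)
ranks: 7->1, 9->2, 14->3, 20->4, 21->5.5, 21->5.5, 23->7, 24->8, 25->9, 27->10, 29->11, 30->12, 37->13, 40->14, 42->15
Step 2: Rank sum for X: R1 = 1 + 2 + 3 + 5.5 + 7 + 8 + 9 + 12 = 47.5.
Step 3: U_X = R1 - n1(n1+1)/2 = 47.5 - 8*9/2 = 47.5 - 36 = 11.5.
       U_Y = n1*n2 - U_X = 56 - 11.5 = 44.5.
Step 4: Ties are present, so use the tie-corrected normal approximation (with continuity correction) for the p-value.
Step 5: p-value = 0.063840; compare to alpha = 0.05. fail to reject H0.

U_X = 11.5, p = 0.063840, fail to reject H0 at alpha = 0.05.


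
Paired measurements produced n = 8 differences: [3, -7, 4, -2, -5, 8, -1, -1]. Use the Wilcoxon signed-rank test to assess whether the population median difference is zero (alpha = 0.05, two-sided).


Step 1: Drop any zero differences (none here) and take |d_i|.
|d| = [3, 7, 4, 2, 5, 8, 1, 1]
Step 2: Midrank |d_i| (ties get averaged ranks).
ranks: |3|->4, |7|->7, |4|->5, |2|->3, |5|->6, |8|->8, |1|->1.5, |1|->1.5
Step 3: Attach original signs; sum ranks with positive sign and with negative sign.
W+ = 4 + 5 + 8 = 17
W- = 7 + 3 + 6 + 1.5 + 1.5 = 19
(Check: W+ + W- = 36 should equal n(n+1)/2 = 36.)
Step 4: Test statistic W = min(W+, W-) = 17.
Step 5: Ties in |d|, so use the tie-corrected normal approximation.
        E[W] = n(n+1)/4 = 8*9/4 = 18.
        Tie groups: |d|=1 (t=2); sum(t^3 - t) = 6.
        Var[W] = n(n+1)(2n+1)/24 - sum(t^3-t)/48 = 1224/24 - 6/48 = 50.875.
        z = (W - E[W]) / sqrt(Var[W]) = (17 - 18) / 7.1327 = -0.1402.
        Two-sided p = 2*Phi(z) = 0.888502.
Step 6: alpha = 0.05. fail to reject H0.

W+ = 17, W- = 19, W = min = 17, p = 0.888502, fail to reject H0.


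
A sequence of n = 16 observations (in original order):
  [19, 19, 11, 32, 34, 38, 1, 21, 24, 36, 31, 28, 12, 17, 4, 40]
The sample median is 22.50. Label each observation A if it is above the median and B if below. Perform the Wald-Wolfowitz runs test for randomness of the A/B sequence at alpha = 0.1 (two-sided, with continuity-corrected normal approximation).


Step 1: Compute median = 22.50; label A = above, B = below.
Labels in order: BBBAAABBAAAABBBA  (n_A = 8, n_B = 8)
Step 2: Count runs R = 6.
Step 3: Under H0 (random ordering), E[R] = 2*n_A*n_B/(n_A+n_B) + 1 = 2*8*8/16 + 1 = 9.0000.
        Var[R] = 2*n_A*n_B*(2*n_A*n_B - n_A - n_B) / ((n_A+n_B)^2 * (n_A+n_B-1)) = 14336/3840 = 3.7333.
        SD[R] = 1.9322.
Step 4: Continuity-corrected z = (R + 0.5 - E[R]) / SD[R] = (6 + 0.5 - 9.0000) / 1.9322 = -1.2939.
Step 5: Two-sided p-value via normal approximation = 2*(1 - Phi(|z|)) = 0.195709.
Step 6: alpha = 0.1. fail to reject H0.

R = 6, z = -1.2939, p = 0.195709, fail to reject H0.


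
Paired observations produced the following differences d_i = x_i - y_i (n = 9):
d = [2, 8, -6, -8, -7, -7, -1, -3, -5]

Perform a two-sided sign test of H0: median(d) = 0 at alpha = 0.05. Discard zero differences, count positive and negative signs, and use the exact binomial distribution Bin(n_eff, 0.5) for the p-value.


Step 1: Discard zero differences. Original n = 9; n_eff = number of nonzero differences = 9.
Nonzero differences (with sign): +2, +8, -6, -8, -7, -7, -1, -3, -5
Step 2: Count signs: positive = 2, negative = 7.
Step 3: Under H0: P(positive) = 0.5, so the number of positives S ~ Bin(9, 0.5).
Step 4: Two-sided exact p-value = sum of Bin(9,0.5) probabilities at or below the observed probability = 0.179688.
Step 5: alpha = 0.05. fail to reject H0.

n_eff = 9, pos = 2, neg = 7, p = 0.179688, fail to reject H0.


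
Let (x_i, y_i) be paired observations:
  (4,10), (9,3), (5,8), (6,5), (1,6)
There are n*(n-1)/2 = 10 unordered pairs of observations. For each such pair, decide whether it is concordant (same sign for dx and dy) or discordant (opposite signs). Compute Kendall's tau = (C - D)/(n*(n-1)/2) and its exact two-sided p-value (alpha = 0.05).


Step 1: Enumerate the 10 unordered pairs (i,j) with i<j and classify each by sign(x_j-x_i) * sign(y_j-y_i).
  (1,2):dx=+5,dy=-7->D; (1,3):dx=+1,dy=-2->D; (1,4):dx=+2,dy=-5->D; (1,5):dx=-3,dy=-4->C
  (2,3):dx=-4,dy=+5->D; (2,4):dx=-3,dy=+2->D; (2,5):dx=-8,dy=+3->D; (3,4):dx=+1,dy=-3->D
  (3,5):dx=-4,dy=-2->C; (4,5):dx=-5,dy=+1->D
Step 2: C = 2, D = 8, total pairs = 10.
Step 3: tau = (C - D)/(n(n-1)/2) = (2 - 8)/10 = -0.600000.
Step 4: Exact two-sided p-value (enumerate n! = 120 permutations of y under H0): p = 0.233333.
Step 5: alpha = 0.05. fail to reject H0.

tau_b = -0.6000 (C=2, D=8), p = 0.233333, fail to reject H0.


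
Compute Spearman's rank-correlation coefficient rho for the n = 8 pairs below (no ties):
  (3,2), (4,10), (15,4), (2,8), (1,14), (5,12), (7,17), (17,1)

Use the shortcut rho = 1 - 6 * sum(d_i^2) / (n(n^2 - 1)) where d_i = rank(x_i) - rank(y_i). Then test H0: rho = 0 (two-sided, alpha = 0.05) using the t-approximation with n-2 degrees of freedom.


Step 1: Rank x and y separately (midranks; no ties here).
rank(x): 3->3, 4->4, 15->7, 2->2, 1->1, 5->5, 7->6, 17->8
rank(y): 2->2, 10->5, 4->3, 8->4, 14->7, 12->6, 17->8, 1->1
Step 2: d_i = R_x(i) - R_y(i); compute d_i^2.
  (3-2)^2=1, (4-5)^2=1, (7-3)^2=16, (2-4)^2=4, (1-7)^2=36, (5-6)^2=1, (6-8)^2=4, (8-1)^2=49
sum(d^2) = 112.
Step 3: rho = 1 - 6*112 / (8*(8^2 - 1)) = 1 - 672/504 = -0.333333.
Step 4: Under H0, t = rho * sqrt((n-2)/(1-rho^2)) = -0.8660 ~ t(6).
Step 5: Two-sided p-value from the t-distribution with 6 df = 0.419753.
Step 6: alpha = 0.05. fail to reject H0.

rho = -0.3333, p = 0.419753, fail to reject H0 at alpha = 0.05.


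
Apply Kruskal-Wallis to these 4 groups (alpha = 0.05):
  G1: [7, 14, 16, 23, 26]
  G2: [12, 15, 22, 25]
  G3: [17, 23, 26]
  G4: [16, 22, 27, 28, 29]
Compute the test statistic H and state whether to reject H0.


Step 1: Combine all N = 17 observations and assign midranks.
sorted (value, group, rank): (7,G1,1), (12,G2,2), (14,G1,3), (15,G2,4), (16,G1,5.5), (16,G4,5.5), (17,G3,7), (22,G2,8.5), (22,G4,8.5), (23,G1,10.5), (23,G3,10.5), (25,G2,12), (26,G1,13.5), (26,G3,13.5), (27,G4,15), (28,G4,16), (29,G4,17)
Step 2: Sum ranks within each group.
R_1 = 33.5 (n_1 = 5)
R_2 = 26.5 (n_2 = 4)
R_3 = 31 (n_3 = 3)
R_4 = 62 (n_4 = 5)
Step 3: H = 12/(N(N+1)) * sum(R_i^2/n_i) - 3(N+1)
     = 12/(17*18) * (33.5^2/5 + 26.5^2/4 + 31^2/3 + 62^2/5) - 3*18
     = 0.039216 * 1489.15 - 54
     = 4.397876.
Step 4: Ties present; correction factor C = 1 - 24/(17^3 - 17) = 0.995098. Corrected H = 4.397876 / 0.995098 = 4.419540.
Step 5: Under H0, H ~ chi^2(3); p-value = 0.219580.
Step 6: alpha = 0.05. fail to reject H0.

H = 4.4195, df = 3, p = 0.219580, fail to reject H0.


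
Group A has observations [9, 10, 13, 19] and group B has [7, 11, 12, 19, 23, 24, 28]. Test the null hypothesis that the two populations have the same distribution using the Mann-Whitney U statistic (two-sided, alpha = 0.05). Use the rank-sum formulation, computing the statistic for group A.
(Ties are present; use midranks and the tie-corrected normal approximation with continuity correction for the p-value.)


Step 1: Combine and sort all 11 observations; assign midranks.
sorted (value, group): (7,Y), (9,X), (10,X), (11,Y), (12,Y), (13,X), (19,X), (19,Y), (23,Y), (24,Y), (28,Y)
ranks: 7->1, 9->2, 10->3, 11->4, 12->5, 13->6, 19->7.5, 19->7.5, 23->9, 24->10, 28->11
Step 2: Rank sum for X: R1 = 2 + 3 + 6 + 7.5 = 18.5.
Step 3: U_X = R1 - n1(n1+1)/2 = 18.5 - 4*5/2 = 18.5 - 10 = 8.5.
       U_Y = n1*n2 - U_X = 28 - 8.5 = 19.5.
Step 4: Ties are present, so use the tie-corrected normal approximation (with continuity correction) for the p-value.
Step 5: p-value = 0.343605; compare to alpha = 0.05. fail to reject H0.

U_X = 8.5, p = 0.343605, fail to reject H0 at alpha = 0.05.


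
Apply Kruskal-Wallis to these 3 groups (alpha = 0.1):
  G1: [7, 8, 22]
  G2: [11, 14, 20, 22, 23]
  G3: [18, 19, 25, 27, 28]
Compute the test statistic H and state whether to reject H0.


Step 1: Combine all N = 13 observations and assign midranks.
sorted (value, group, rank): (7,G1,1), (8,G1,2), (11,G2,3), (14,G2,4), (18,G3,5), (19,G3,6), (20,G2,7), (22,G1,8.5), (22,G2,8.5), (23,G2,10), (25,G3,11), (27,G3,12), (28,G3,13)
Step 2: Sum ranks within each group.
R_1 = 11.5 (n_1 = 3)
R_2 = 32.5 (n_2 = 5)
R_3 = 47 (n_3 = 5)
Step 3: H = 12/(N(N+1)) * sum(R_i^2/n_i) - 3(N+1)
     = 12/(13*14) * (11.5^2/3 + 32.5^2/5 + 47^2/5) - 3*14
     = 0.065934 * 697.133 - 42
     = 3.964835.
Step 4: Ties present; correction factor C = 1 - 6/(13^3 - 13) = 0.997253. Corrected H = 3.964835 / 0.997253 = 3.975758.
Step 5: Under H0, H ~ chi^2(2); p-value = 0.136986.
Step 6: alpha = 0.1. fail to reject H0.

H = 3.9758, df = 2, p = 0.136986, fail to reject H0.


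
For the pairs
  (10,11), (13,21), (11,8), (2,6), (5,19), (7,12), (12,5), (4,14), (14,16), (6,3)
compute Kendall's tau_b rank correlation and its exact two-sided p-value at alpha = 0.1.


Step 1: Enumerate the 45 unordered pairs (i,j) with i<j and classify each by sign(x_j-x_i) * sign(y_j-y_i).
  (1,2):dx=+3,dy=+10->C; (1,3):dx=+1,dy=-3->D; (1,4):dx=-8,dy=-5->C; (1,5):dx=-5,dy=+8->D
  (1,6):dx=-3,dy=+1->D; (1,7):dx=+2,dy=-6->D; (1,8):dx=-6,dy=+3->D; (1,9):dx=+4,dy=+5->C
  (1,10):dx=-4,dy=-8->C; (2,3):dx=-2,dy=-13->C; (2,4):dx=-11,dy=-15->C; (2,5):dx=-8,dy=-2->C
  (2,6):dx=-6,dy=-9->C; (2,7):dx=-1,dy=-16->C; (2,8):dx=-9,dy=-7->C; (2,9):dx=+1,dy=-5->D
  (2,10):dx=-7,dy=-18->C; (3,4):dx=-9,dy=-2->C; (3,5):dx=-6,dy=+11->D; (3,6):dx=-4,dy=+4->D
  (3,7):dx=+1,dy=-3->D; (3,8):dx=-7,dy=+6->D; (3,9):dx=+3,dy=+8->C; (3,10):dx=-5,dy=-5->C
  (4,5):dx=+3,dy=+13->C; (4,6):dx=+5,dy=+6->C; (4,7):dx=+10,dy=-1->D; (4,8):dx=+2,dy=+8->C
  (4,9):dx=+12,dy=+10->C; (4,10):dx=+4,dy=-3->D; (5,6):dx=+2,dy=-7->D; (5,7):dx=+7,dy=-14->D
  (5,8):dx=-1,dy=-5->C; (5,9):dx=+9,dy=-3->D; (5,10):dx=+1,dy=-16->D; (6,7):dx=+5,dy=-7->D
  (6,8):dx=-3,dy=+2->D; (6,9):dx=+7,dy=+4->C; (6,10):dx=-1,dy=-9->C; (7,8):dx=-8,dy=+9->D
  (7,9):dx=+2,dy=+11->C; (7,10):dx=-6,dy=-2->C; (8,9):dx=+10,dy=+2->C; (8,10):dx=+2,dy=-11->D
  (9,10):dx=-8,dy=-13->C
Step 2: C = 25, D = 20, total pairs = 45.
Step 3: tau = (C - D)/(n(n-1)/2) = (25 - 20)/45 = 0.111111.
Step 4: Exact two-sided p-value (enumerate n! = 3628800 permutations of y under H0): p = 0.727490.
Step 5: alpha = 0.1. fail to reject H0.

tau_b = 0.1111 (C=25, D=20), p = 0.727490, fail to reject H0.


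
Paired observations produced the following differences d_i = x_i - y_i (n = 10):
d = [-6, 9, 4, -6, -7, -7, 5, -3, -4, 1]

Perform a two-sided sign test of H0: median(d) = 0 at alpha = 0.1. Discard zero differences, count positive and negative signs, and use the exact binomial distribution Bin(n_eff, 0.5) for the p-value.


Step 1: Discard zero differences. Original n = 10; n_eff = number of nonzero differences = 10.
Nonzero differences (with sign): -6, +9, +4, -6, -7, -7, +5, -3, -4, +1
Step 2: Count signs: positive = 4, negative = 6.
Step 3: Under H0: P(positive) = 0.5, so the number of positives S ~ Bin(10, 0.5).
Step 4: Two-sided exact p-value = sum of Bin(10,0.5) probabilities at or below the observed probability = 0.753906.
Step 5: alpha = 0.1. fail to reject H0.

n_eff = 10, pos = 4, neg = 6, p = 0.753906, fail to reject H0.


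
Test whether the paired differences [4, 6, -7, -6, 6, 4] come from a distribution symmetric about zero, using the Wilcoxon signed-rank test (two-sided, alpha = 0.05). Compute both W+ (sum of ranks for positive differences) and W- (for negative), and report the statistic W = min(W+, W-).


Step 1: Drop any zero differences (none here) and take |d_i|.
|d| = [4, 6, 7, 6, 6, 4]
Step 2: Midrank |d_i| (ties get averaged ranks).
ranks: |4|->1.5, |6|->4, |7|->6, |6|->4, |6|->4, |4|->1.5
Step 3: Attach original signs; sum ranks with positive sign and with negative sign.
W+ = 1.5 + 4 + 4 + 1.5 = 11
W- = 6 + 4 = 10
(Check: W+ + W- = 21 should equal n(n+1)/2 = 21.)
Step 4: Test statistic W = min(W+, W-) = 10.
Step 5: Ties in |d|, so use the tie-corrected normal approximation.
        E[W] = n(n+1)/4 = 6*7/4 = 10.5.
        Tie groups: |d|=4 (t=2), |d|=6 (t=3); sum(t^3 - t) = 30.
        Var[W] = n(n+1)(2n+1)/24 - sum(t^3-t)/48 = 546/24 - 30/48 = 22.125.
        z = (W - E[W]) / sqrt(Var[W]) = (10 - 10.5) / 4.7037 = -0.1063.
        Two-sided p = 2*Phi(z) = 0.915345.
Step 6: alpha = 0.05. fail to reject H0.

W+ = 11, W- = 10, W = min = 10, p = 0.915345, fail to reject H0.


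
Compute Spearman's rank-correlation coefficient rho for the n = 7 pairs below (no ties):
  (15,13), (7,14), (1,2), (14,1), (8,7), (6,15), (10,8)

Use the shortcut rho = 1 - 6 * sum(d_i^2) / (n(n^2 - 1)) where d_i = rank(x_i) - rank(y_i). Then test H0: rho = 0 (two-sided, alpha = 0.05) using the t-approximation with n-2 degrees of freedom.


Step 1: Rank x and y separately (midranks; no ties here).
rank(x): 15->7, 7->3, 1->1, 14->6, 8->4, 6->2, 10->5
rank(y): 13->5, 14->6, 2->2, 1->1, 7->3, 15->7, 8->4
Step 2: d_i = R_x(i) - R_y(i); compute d_i^2.
  (7-5)^2=4, (3-6)^2=9, (1-2)^2=1, (6-1)^2=25, (4-3)^2=1, (2-7)^2=25, (5-4)^2=1
sum(d^2) = 66.
Step 3: rho = 1 - 6*66 / (7*(7^2 - 1)) = 1 - 396/336 = -0.178571.
Step 4: Under H0, t = rho * sqrt((n-2)/(1-rho^2)) = -0.4058 ~ t(5).
Step 5: Two-sided p-value from the t-distribution with 5 df = 0.701658.
Step 6: alpha = 0.05. fail to reject H0.

rho = -0.1786, p = 0.701658, fail to reject H0 at alpha = 0.05.


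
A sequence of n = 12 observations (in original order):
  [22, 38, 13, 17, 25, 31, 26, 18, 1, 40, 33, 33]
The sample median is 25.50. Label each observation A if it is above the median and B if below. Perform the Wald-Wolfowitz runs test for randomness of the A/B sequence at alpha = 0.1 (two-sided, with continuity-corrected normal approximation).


Step 1: Compute median = 25.50; label A = above, B = below.
Labels in order: BABBBAABBAAA  (n_A = 6, n_B = 6)
Step 2: Count runs R = 6.
Step 3: Under H0 (random ordering), E[R] = 2*n_A*n_B/(n_A+n_B) + 1 = 2*6*6/12 + 1 = 7.0000.
        Var[R] = 2*n_A*n_B*(2*n_A*n_B - n_A - n_B) / ((n_A+n_B)^2 * (n_A+n_B-1)) = 4320/1584 = 2.7273.
        SD[R] = 1.6514.
Step 4: Continuity-corrected z = (R + 0.5 - E[R]) / SD[R] = (6 + 0.5 - 7.0000) / 1.6514 = -0.3028.
Step 5: Two-sided p-value via normal approximation = 2*(1 - Phi(|z|)) = 0.762069.
Step 6: alpha = 0.1. fail to reject H0.

R = 6, z = -0.3028, p = 0.762069, fail to reject H0.


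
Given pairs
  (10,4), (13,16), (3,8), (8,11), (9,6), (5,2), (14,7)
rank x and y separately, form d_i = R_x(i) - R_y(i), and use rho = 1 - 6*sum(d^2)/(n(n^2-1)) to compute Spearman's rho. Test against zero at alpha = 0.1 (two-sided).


Step 1: Rank x and y separately (midranks; no ties here).
rank(x): 10->5, 13->6, 3->1, 8->3, 9->4, 5->2, 14->7
rank(y): 4->2, 16->7, 8->5, 11->6, 6->3, 2->1, 7->4
Step 2: d_i = R_x(i) - R_y(i); compute d_i^2.
  (5-2)^2=9, (6-7)^2=1, (1-5)^2=16, (3-6)^2=9, (4-3)^2=1, (2-1)^2=1, (7-4)^2=9
sum(d^2) = 46.
Step 3: rho = 1 - 6*46 / (7*(7^2 - 1)) = 1 - 276/336 = 0.178571.
Step 4: Under H0, t = rho * sqrt((n-2)/(1-rho^2)) = 0.4058 ~ t(5).
Step 5: Two-sided p-value from the t-distribution with 5 df = 0.701658.
Step 6: alpha = 0.1. fail to reject H0.

rho = 0.1786, p = 0.701658, fail to reject H0 at alpha = 0.1.


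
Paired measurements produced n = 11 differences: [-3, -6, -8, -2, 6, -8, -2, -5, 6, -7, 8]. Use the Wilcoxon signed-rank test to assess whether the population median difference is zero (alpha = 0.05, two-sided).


Step 1: Drop any zero differences (none here) and take |d_i|.
|d| = [3, 6, 8, 2, 6, 8, 2, 5, 6, 7, 8]
Step 2: Midrank |d_i| (ties get averaged ranks).
ranks: |3|->3, |6|->6, |8|->10, |2|->1.5, |6|->6, |8|->10, |2|->1.5, |5|->4, |6|->6, |7|->8, |8|->10
Step 3: Attach original signs; sum ranks with positive sign and with negative sign.
W+ = 6 + 6 + 10 = 22
W- = 3 + 6 + 10 + 1.5 + 10 + 1.5 + 4 + 8 = 44
(Check: W+ + W- = 66 should equal n(n+1)/2 = 66.)
Step 4: Test statistic W = min(W+, W-) = 22.
Step 5: Ties in |d|, so use the tie-corrected normal approximation.
        E[W] = n(n+1)/4 = 11*12/4 = 33.
        Tie groups: |d|=2 (t=2), |d|=6 (t=3), |d|=8 (t=3); sum(t^3 - t) = 54.
        Var[W] = n(n+1)(2n+1)/24 - sum(t^3-t)/48 = 3036/24 - 54/48 = 125.375.
        z = (W - E[W]) / sqrt(Var[W]) = (22 - 33) / 11.1971 = -0.9824.
        Two-sided p = 2*Phi(z) = 0.325904.
Step 6: alpha = 0.05. fail to reject H0.

W+ = 22, W- = 44, W = min = 22, p = 0.325904, fail to reject H0.


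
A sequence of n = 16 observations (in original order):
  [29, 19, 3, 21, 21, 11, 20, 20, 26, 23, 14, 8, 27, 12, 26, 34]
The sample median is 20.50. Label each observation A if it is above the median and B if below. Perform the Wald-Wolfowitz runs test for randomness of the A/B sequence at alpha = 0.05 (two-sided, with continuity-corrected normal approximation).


Step 1: Compute median = 20.50; label A = above, B = below.
Labels in order: ABBAABBBAABBABAA  (n_A = 8, n_B = 8)
Step 2: Count runs R = 9.
Step 3: Under H0 (random ordering), E[R] = 2*n_A*n_B/(n_A+n_B) + 1 = 2*8*8/16 + 1 = 9.0000.
        Var[R] = 2*n_A*n_B*(2*n_A*n_B - n_A - n_B) / ((n_A+n_B)^2 * (n_A+n_B-1)) = 14336/3840 = 3.7333.
        SD[R] = 1.9322.
Step 4: R = E[R], so z = 0 with no continuity correction.
Step 5: Two-sided p-value via normal approximation = 2*(1 - Phi(|z|)) = 1.000000.
Step 6: alpha = 0.05. fail to reject H0.

R = 9, z = 0.0000, p = 1.000000, fail to reject H0.


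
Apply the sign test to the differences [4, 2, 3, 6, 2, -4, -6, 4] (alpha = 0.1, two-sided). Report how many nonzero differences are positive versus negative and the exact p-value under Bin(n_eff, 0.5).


Step 1: Discard zero differences. Original n = 8; n_eff = number of nonzero differences = 8.
Nonzero differences (with sign): +4, +2, +3, +6, +2, -4, -6, +4
Step 2: Count signs: positive = 6, negative = 2.
Step 3: Under H0: P(positive) = 0.5, so the number of positives S ~ Bin(8, 0.5).
Step 4: Two-sided exact p-value = sum of Bin(8,0.5) probabilities at or below the observed probability = 0.289062.
Step 5: alpha = 0.1. fail to reject H0.

n_eff = 8, pos = 6, neg = 2, p = 0.289062, fail to reject H0.


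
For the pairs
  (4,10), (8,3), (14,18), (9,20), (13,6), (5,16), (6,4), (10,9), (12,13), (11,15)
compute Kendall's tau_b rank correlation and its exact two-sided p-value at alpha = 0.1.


Step 1: Enumerate the 45 unordered pairs (i,j) with i<j and classify each by sign(x_j-x_i) * sign(y_j-y_i).
  (1,2):dx=+4,dy=-7->D; (1,3):dx=+10,dy=+8->C; (1,4):dx=+5,dy=+10->C; (1,5):dx=+9,dy=-4->D
  (1,6):dx=+1,dy=+6->C; (1,7):dx=+2,dy=-6->D; (1,8):dx=+6,dy=-1->D; (1,9):dx=+8,dy=+3->C
  (1,10):dx=+7,dy=+5->C; (2,3):dx=+6,dy=+15->C; (2,4):dx=+1,dy=+17->C; (2,5):dx=+5,dy=+3->C
  (2,6):dx=-3,dy=+13->D; (2,7):dx=-2,dy=+1->D; (2,8):dx=+2,dy=+6->C; (2,9):dx=+4,dy=+10->C
  (2,10):dx=+3,dy=+12->C; (3,4):dx=-5,dy=+2->D; (3,5):dx=-1,dy=-12->C; (3,6):dx=-9,dy=-2->C
  (3,7):dx=-8,dy=-14->C; (3,8):dx=-4,dy=-9->C; (3,9):dx=-2,dy=-5->C; (3,10):dx=-3,dy=-3->C
  (4,5):dx=+4,dy=-14->D; (4,6):dx=-4,dy=-4->C; (4,7):dx=-3,dy=-16->C; (4,8):dx=+1,dy=-11->D
  (4,9):dx=+3,dy=-7->D; (4,10):dx=+2,dy=-5->D; (5,6):dx=-8,dy=+10->D; (5,7):dx=-7,dy=-2->C
  (5,8):dx=-3,dy=+3->D; (5,9):dx=-1,dy=+7->D; (5,10):dx=-2,dy=+9->D; (6,7):dx=+1,dy=-12->D
  (6,8):dx=+5,dy=-7->D; (6,9):dx=+7,dy=-3->D; (6,10):dx=+6,dy=-1->D; (7,8):dx=+4,dy=+5->C
  (7,9):dx=+6,dy=+9->C; (7,10):dx=+5,dy=+11->C; (8,9):dx=+2,dy=+4->C; (8,10):dx=+1,dy=+6->C
  (9,10):dx=-1,dy=+2->D
Step 2: C = 25, D = 20, total pairs = 45.
Step 3: tau = (C - D)/(n(n-1)/2) = (25 - 20)/45 = 0.111111.
Step 4: Exact two-sided p-value (enumerate n! = 3628800 permutations of y under H0): p = 0.727490.
Step 5: alpha = 0.1. fail to reject H0.

tau_b = 0.1111 (C=25, D=20), p = 0.727490, fail to reject H0.


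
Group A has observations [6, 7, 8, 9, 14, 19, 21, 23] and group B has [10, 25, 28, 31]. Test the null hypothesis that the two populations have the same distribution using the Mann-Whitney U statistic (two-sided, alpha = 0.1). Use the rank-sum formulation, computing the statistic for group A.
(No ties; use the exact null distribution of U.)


Step 1: Combine and sort all 12 observations; assign midranks.
sorted (value, group): (6,X), (7,X), (8,X), (9,X), (10,Y), (14,X), (19,X), (21,X), (23,X), (25,Y), (28,Y), (31,Y)
ranks: 6->1, 7->2, 8->3, 9->4, 10->5, 14->6, 19->7, 21->8, 23->9, 25->10, 28->11, 31->12
Step 2: Rank sum for X: R1 = 1 + 2 + 3 + 4 + 6 + 7 + 8 + 9 = 40.
Step 3: U_X = R1 - n1(n1+1)/2 = 40 - 8*9/2 = 40 - 36 = 4.
       U_Y = n1*n2 - U_X = 32 - 4 = 28.
Step 4: No ties, so the exact null distribution of U (based on enumerating the C(12,8) = 495 equally likely rank assignments) gives the two-sided p-value.
Step 5: p-value = 0.048485; compare to alpha = 0.1. reject H0.

U_X = 4, p = 0.048485, reject H0 at alpha = 0.1.


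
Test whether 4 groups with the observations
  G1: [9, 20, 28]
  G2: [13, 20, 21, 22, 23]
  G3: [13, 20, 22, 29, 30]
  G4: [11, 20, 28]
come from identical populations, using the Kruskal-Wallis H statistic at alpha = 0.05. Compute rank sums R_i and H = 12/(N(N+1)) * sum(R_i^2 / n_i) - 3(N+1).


Step 1: Combine all N = 16 observations and assign midranks.
sorted (value, group, rank): (9,G1,1), (11,G4,2), (13,G2,3.5), (13,G3,3.5), (20,G1,6.5), (20,G2,6.5), (20,G3,6.5), (20,G4,6.5), (21,G2,9), (22,G2,10.5), (22,G3,10.5), (23,G2,12), (28,G1,13.5), (28,G4,13.5), (29,G3,15), (30,G3,16)
Step 2: Sum ranks within each group.
R_1 = 21 (n_1 = 3)
R_2 = 41.5 (n_2 = 5)
R_3 = 51.5 (n_3 = 5)
R_4 = 22 (n_4 = 3)
Step 3: H = 12/(N(N+1)) * sum(R_i^2/n_i) - 3(N+1)
     = 12/(16*17) * (21^2/3 + 41.5^2/5 + 51.5^2/5 + 22^2/3) - 3*17
     = 0.044118 * 1183.23 - 51
     = 1.201471.
Step 4: Ties present; correction factor C = 1 - 78/(16^3 - 16) = 0.980882. Corrected H = 1.201471 / 0.980882 = 1.224888.
Step 5: Under H0, H ~ chi^2(3); p-value = 0.747042.
Step 6: alpha = 0.05. fail to reject H0.

H = 1.2249, df = 3, p = 0.747042, fail to reject H0.
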